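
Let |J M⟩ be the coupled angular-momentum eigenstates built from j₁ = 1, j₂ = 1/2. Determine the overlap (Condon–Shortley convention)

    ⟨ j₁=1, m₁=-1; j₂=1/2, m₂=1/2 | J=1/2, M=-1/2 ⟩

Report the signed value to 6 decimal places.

-0.816497

√[2·1!1!0!/3! · 0!2!1!0!0!1!] = √(2/3)
  +(−1)^1/∏(1,0,1,0,0,0)! = -1  (running -1)
⟨..|..⟩ = √(2/3)·(-1) = -0.816497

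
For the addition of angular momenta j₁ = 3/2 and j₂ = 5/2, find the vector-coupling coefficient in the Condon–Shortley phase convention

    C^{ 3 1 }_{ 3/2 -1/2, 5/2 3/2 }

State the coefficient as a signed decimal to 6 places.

√[7·1!2!4!/8! · 1!2!4!1!4!2!] = √(96/5)
  +(−1)^0/∏(0,1,2,4,0,0)! = 1/48  (running 1/48)
  +(−1)^1/∏(1,0,1,3,1,1)! = -1/6  (running -7/48)
⟨..|..⟩ = √(96/5)·(-7/48) = -0.639010

-0.639010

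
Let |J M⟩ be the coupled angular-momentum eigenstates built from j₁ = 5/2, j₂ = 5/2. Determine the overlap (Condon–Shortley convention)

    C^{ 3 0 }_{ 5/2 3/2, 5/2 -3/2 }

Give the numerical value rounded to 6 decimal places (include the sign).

+0.521749  (= +√(49/180))

triangle: 2!·3!·3!/9! = 72/362880
(j±m)!: 4!·1!·1!·4!·3!·3! = 20736
prefactor² = (2J+1)·Δ·N² = 144/5
  k=0: +1/(0!·2!·1!·1!·2!·2!) = 1/8
  k=1: −1/(1!·1!·0!·0!·3!·3!) = -1/36
Σ = 7/72  ⇒  CG² = 144/5·7/72² = 49/180
CG = +√(49/180) = +0.521749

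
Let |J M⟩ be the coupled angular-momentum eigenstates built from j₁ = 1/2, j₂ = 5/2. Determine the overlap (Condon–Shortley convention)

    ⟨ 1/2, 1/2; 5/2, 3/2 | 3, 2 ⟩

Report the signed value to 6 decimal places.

+√(5/6) = +0.912871

√[7·0!1!5!/7! · 1!0!4!1!5!1!] = √(480)
  +(−1)^0/∏(0,0,0,4,1,1)! = 1/24  (running 1/24)
⟨..|..⟩ = √(480)·(1/24) = +0.912871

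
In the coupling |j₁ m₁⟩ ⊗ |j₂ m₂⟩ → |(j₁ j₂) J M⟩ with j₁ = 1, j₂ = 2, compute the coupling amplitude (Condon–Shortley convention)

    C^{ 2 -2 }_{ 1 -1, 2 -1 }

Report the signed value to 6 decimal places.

j₁+j₂−J=1  J+j₁−j₂=1  J−j₁+j₂=3  j₁+j₂+J+1=6
(j₁±m₁, j₂±m₂, J±M) = (0,2,1,3,0,4)
P² = 12
sum k=1..1:
  [1] −1/6 = -1/6
S = -1/6
C² = P²·S² = 1/3 ; C = -0.577350

-0.577350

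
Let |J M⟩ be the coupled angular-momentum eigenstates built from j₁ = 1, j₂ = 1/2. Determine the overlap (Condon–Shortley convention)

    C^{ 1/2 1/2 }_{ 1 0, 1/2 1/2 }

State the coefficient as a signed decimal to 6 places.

√[2·1!1!0!/3! · 1!1!1!0!1!0!] = √(1/3)
  +(−1)^1/∏(1,0,0,0,1,0)! = -1  (running -1)
⟨..|..⟩ = √(1/3)·(-1) = -0.577350

−√(1/3) = -0.577350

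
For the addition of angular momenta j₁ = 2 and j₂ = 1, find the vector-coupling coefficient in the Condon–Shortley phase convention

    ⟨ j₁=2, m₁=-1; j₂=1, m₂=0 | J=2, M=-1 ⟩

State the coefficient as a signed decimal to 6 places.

−√(1/6) ≈ -0.408248

triangle: 1!×3!×1!/6! = 6/720
(j±m)!: 1!×3!×1!×1!×1!×3! = 36
prefactor² = (2J+1)×Δ×N² = 3/2
  k=0: +1/(0!×1!×3!×1!×0!×0!) = 1/6
  k=1: −1/(1!×0!×2!×0!×1!×1!) = -1/2
Σ = -1/3  ⇒  CG² = 3/2×(-1/3)² = 1/6
CG = −√(1/6) = -0.408248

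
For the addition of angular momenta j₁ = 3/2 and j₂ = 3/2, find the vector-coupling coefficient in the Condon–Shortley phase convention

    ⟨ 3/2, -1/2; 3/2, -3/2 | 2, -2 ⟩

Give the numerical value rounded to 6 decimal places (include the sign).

+0.707107  (= +√(1/2))

triangle: 1!*2!*2!/6! = 4/720
(j±m)!: 1!*2!*0!*3!*0!*4! = 288
prefactor² = (2J+1)*Δ*N² = 8
  k=0: +1/(0!*1!*2!*0!*0!*2!) = 1/4
Σ = 1/4  ⇒  CG² = 8*1/4² = 1/2
CG = +√(1/2) = +0.707107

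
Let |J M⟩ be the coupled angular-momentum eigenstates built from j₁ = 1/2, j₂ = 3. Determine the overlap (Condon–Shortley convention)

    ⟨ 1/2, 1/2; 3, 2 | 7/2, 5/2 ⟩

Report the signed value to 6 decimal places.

j₁+j₂−J=0  J+j₁−j₂=1  J−j₁+j₂=6  j₁+j₂+J+1=8
(j₁±m₁, j₂±m₂, J±M) = (1,0,5,1,6,1)
P² = 86400/7
sum k=0..0:
  [0] +1/120 = 1/120
S = 1/120
C² = P²·S² = 6/7 ; C = +0.925820

+0.925820  (= +√(6/7))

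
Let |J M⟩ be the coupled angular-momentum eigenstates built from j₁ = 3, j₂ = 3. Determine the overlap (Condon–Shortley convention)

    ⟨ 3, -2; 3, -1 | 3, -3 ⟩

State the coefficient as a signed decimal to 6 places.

j₁+j₂−J=3  J+j₁−j₂=3  J−j₁+j₂=3  j₁+j₂+J+1=10
(j₁±m₁, j₂±m₂, J±M) = (1,5,2,4,0,6)
P² = 1728
sum k=2..2:
  [2] +1/72 = 1/72
S = 1/72
C² = P²·S² = 1/3 ; C = +0.577350

+0.577350  (= +√(1/3))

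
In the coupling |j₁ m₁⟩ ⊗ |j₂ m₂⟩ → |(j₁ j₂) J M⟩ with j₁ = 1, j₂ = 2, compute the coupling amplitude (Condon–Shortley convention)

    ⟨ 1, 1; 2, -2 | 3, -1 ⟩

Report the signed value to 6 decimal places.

triangle: 0!×2!×4!/7! = 48/5040
(j±m)!: 2!×0!×0!×4!×2!×4! = 2304
prefactor² = (2J+1)×Δ×N² = 768/5
  k=0: +1/(0!×0!×0!×0!×2!×4!) = 1/48
Σ = 1/48  ⇒  CG² = 768/5×1/48² = 1/15
CG = +√(1/15) = +0.258199

+√(1/15) = +0.258199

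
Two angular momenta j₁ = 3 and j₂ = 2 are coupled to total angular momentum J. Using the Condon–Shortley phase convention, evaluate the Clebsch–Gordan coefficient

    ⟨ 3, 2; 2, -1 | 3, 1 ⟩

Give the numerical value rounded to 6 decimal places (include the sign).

+√(1/4) ≈ +0.500000

j₁+j₂−J=2  J+j₁−j₂=4  J−j₁+j₂=2  j₁+j₂+J+1=9
(j₁±m₁, j₂±m₂, J±M) = (5,1,1,3,4,2)
P² = 64
sum k=0..1:
  [0] +1/12 = 1/12
  [1] −1/48 = -1/48
S = 1/16
C² = P²·S² = 1/4 ; C = +0.500000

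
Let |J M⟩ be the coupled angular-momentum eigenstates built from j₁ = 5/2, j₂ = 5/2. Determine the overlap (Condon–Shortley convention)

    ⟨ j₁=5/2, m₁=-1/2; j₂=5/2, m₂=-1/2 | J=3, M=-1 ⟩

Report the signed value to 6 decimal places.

√[7·2!3!3!/9! · 2!3!2!3!2!4!] = √(48/5)
  +(−1)^0/∏(0,2,3,2,0,1)! = 1/24  (running 1/24)
  +(−1)^1/∏(1,1,2,1,1,2)! = -1/4  (running -5/24)
  +(−1)^2/∏(2,0,1,0,2,3)! = 1/24  (running -1/6)
⟨..|..⟩ = √(48/5)·(-1/6) = -0.516398

−√(4/15) ≈ -0.516398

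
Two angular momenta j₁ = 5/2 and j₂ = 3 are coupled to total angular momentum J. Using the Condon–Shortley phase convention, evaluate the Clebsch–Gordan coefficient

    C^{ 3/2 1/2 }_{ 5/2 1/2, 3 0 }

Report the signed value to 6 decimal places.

j₁+j₂−J=4  J+j₁−j₂=1  J−j₁+j₂=2  j₁+j₂+J+1=8
(j₁±m₁, j₂±m₂, J±M) = (3,2,3,3,2,1)
P² = 144/35
sum k=1..2:
  [1] −1/12 = -1/12
  [2] +1/4 = 1/4
S = 1/6
C² = P²·S² = 4/35 ; C = +0.338062

+√(4/35) ≈ +0.338062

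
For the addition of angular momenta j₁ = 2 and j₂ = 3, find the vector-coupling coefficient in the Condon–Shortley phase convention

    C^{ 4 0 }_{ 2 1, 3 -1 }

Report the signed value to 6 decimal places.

√[9·1!3!5!/10! · 3!1!2!4!4!4!] = √(10368/35)
  +(−1)^0/∏(0,1,1,2,2,3)! = 1/24  (running 1/24)
  +(−1)^1/∏(1,0,0,1,3,4)! = -1/144  (running 5/144)
⟨..|..⟩ = √(10368/35)·(5/144) = +0.597614

+0.597614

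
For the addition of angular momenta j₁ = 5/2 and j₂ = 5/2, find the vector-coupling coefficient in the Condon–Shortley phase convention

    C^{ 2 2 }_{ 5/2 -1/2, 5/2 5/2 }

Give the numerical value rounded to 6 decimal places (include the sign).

-0.422577

j₁+j₂−J=3  J+j₁−j₂=2  J−j₁+j₂=2  j₁+j₂+J+1=8
(j₁±m₁, j₂±m₂, J±M) = (2,3,5,0,4,0)
P² = 720/7
sum k=3..3:
  [3] −1/24 = -1/24
S = -1/24
C² = P²·S² = 5/28 ; C = -0.422577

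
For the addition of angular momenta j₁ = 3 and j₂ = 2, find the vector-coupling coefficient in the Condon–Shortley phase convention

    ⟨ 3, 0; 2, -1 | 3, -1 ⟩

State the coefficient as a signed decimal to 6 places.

−√(1/30) ≈ -0.182574

√[7·2!4!2!/9! · 3!3!1!3!2!4!] = √(96/5)
  +(−1)^0/∏(0,2,3,1,1,1)! = 1/12  (running 1/12)
  +(−1)^1/∏(1,1,2,0,2,2)! = -1/8  (running -1/24)
⟨..|..⟩ = √(96/5)·(-1/24) = -0.182574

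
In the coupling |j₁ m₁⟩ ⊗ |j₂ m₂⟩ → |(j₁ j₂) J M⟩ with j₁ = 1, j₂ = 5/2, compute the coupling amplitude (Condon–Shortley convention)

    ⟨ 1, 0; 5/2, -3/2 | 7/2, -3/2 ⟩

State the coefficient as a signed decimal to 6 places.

j₁+j₂−J=0  J+j₁−j₂=2  J−j₁+j₂=5  j₁+j₂+J+1=8
(j₁±m₁, j₂±m₂, J±M) = (1,1,1,4,2,5)
P² = 1920/7
sum k=0..0:
  [0] +1/24 = 1/24
S = 1/24
C² = P²·S² = 10/21 ; C = +0.690066

+0.690066  (= +√(10/21))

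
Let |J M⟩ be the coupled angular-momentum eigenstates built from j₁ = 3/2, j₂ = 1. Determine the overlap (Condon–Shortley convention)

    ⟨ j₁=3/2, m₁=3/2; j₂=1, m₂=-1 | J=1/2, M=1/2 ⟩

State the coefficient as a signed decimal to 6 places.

triangle: 2!×1!×0!/4! = 2/24
(j±m)!: 3!×0!×0!×2!×1!×0! = 12
prefactor² = (2J+1)×Δ×N² = 2
  k=0: +1/(0!×2!×0!×0!×1!×0!) = 1/2
Σ = 1/2  ⇒  CG² = 2×1/2² = 1/2
CG = +√(1/2) = +0.707107

+√(1/2) = +0.707107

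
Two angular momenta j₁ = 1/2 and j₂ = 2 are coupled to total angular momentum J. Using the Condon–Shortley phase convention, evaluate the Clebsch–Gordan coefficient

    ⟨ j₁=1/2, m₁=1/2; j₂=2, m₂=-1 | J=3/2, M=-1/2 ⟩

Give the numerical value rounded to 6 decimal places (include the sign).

+0.774597

√[4·1!0!3!/5! · 1!0!1!3!1!2!] = √(12/5)
  +(−1)^0/∏(0,1,0,1,0,2)! = 1/2  (running 1/2)
⟨..|..⟩ = √(12/5)·(1/2) = +0.774597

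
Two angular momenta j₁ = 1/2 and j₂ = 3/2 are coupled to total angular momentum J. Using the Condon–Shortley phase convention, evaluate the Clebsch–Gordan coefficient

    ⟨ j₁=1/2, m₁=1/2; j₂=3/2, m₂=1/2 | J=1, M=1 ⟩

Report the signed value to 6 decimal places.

j₁+j₂−J=1  J+j₁−j₂=0  J−j₁+j₂=2  j₁+j₂+J+1=4
(j₁±m₁, j₂±m₂, J±M) = (1,0,2,1,2,0)
P² = 1
sum k=0..0:
  [0] +1/2 = 1/2
S = 1/2
C² = P²·S² = 1/4 ; C = +0.500000

+√(1/4) ≈ +0.500000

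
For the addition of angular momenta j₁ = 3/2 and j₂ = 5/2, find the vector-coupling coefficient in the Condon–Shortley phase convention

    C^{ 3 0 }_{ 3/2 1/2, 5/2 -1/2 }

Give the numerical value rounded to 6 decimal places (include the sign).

+0.447214

triangle: 1!×2!×4!/8! = 48/40320
(j±m)!: 2!×1!×2!×3!×3!×3! = 864
prefactor² = (2J+1)×Δ×N² = 36/5
  k=0: +1/(0!×1!×1!×2!×1!×2!) = 1/4
  k=1: −1/(1!×0!×0!×1!×2!×3!) = -1/12
Σ = 1/6  ⇒  CG² = 36/5×1/6² = 1/5
CG = +√(1/5) = +0.447214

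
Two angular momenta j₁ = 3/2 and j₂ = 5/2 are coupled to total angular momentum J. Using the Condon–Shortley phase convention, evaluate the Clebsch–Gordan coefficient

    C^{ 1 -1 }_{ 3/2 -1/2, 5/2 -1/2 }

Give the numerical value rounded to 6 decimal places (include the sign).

+√(3/20) = +0.387298

√[3·3!0!2!/6! · 1!2!2!3!0!2!] = √(12/5)
  +(−1)^2/∏(2,1,0,0,0,2)! = 1/4  (running 1/4)
⟨..|..⟩ = √(12/5)·(1/4) = +0.387298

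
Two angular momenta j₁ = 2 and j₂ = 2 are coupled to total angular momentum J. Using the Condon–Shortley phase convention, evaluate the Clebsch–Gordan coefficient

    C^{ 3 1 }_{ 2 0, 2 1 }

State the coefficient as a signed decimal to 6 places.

j₁+j₂−J=1  J+j₁−j₂=3  J−j₁+j₂=3  j₁+j₂+J+1=8
(j₁±m₁, j₂±m₂, J±M) = (2,2,3,1,4,2)
P² = 36/5
sum k=0..1:
  [0] +1/12 = 1/12
  [1] −1/4 = -1/4
S = -1/6
C² = P²·S² = 1/5 ; C = -0.447214

−√(1/5) ≈ -0.447214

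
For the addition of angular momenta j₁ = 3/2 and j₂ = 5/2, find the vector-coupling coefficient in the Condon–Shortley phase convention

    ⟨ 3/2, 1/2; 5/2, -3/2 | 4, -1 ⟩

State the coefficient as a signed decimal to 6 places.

j₁+j₂−J=0  J+j₁−j₂=3  J−j₁+j₂=5  j₁+j₂+J+1=9
(j₁±m₁, j₂±m₂, J±M) = (2,1,1,4,3,5)
P² = 4320/7
sum k=0..0:
  [0] +1/48 = 1/48
S = 1/48
C² = P²·S² = 15/56 ; C = +0.517549

+√(15/56) = +0.517549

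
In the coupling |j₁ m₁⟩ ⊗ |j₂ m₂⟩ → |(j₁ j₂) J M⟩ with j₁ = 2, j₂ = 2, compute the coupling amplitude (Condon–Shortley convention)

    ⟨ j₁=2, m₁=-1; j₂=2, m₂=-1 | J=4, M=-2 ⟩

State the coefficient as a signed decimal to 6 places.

j₁+j₂−J=0  J+j₁−j₂=4  J−j₁+j₂=4  j₁+j₂+J+1=9
(j₁±m₁, j₂±m₂, J±M) = (1,3,1,3,2,6)
P² = 5184/7
sum k=0..0:
  [0] +1/36 = 1/36
S = 1/36
C² = P²·S² = 4/7 ; C = +0.755929

+0.755929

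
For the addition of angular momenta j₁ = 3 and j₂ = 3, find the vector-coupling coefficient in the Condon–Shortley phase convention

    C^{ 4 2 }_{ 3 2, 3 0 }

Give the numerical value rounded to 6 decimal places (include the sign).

+√(3/154) = +0.139573

triangle: 2!·4!·4!/11! = 1152/39916800
(j±m)!: 5!·1!·3!·3!·6!·2! = 6220800
prefactor² = (2J+1)·Δ·N² = 124416/77
  k=0: +1/(0!·2!·1!·3!·3!·1!) = 1/72
  k=1: −1/(1!·1!·0!·2!·4!·2!) = -1/96
Σ = 1/288  ⇒  CG² = 124416/77·1/288² = 3/154
CG = +√(3/154) = +0.139573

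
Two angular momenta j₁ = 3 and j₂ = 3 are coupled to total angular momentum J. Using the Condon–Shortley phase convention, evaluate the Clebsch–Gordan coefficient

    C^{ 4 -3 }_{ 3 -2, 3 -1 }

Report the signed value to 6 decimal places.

−√(1/11) ≈ -0.301511

triangle: 2!·4!·4!/11! = 1152/39916800
(j±m)!: 1!·5!·2!·4!·1!·7! = 29030400
prefactor² = (2J+1)·Δ·N² = 82944/11
  k=1: −1/(1!·1!·4!·1!·0!·3!) = -1/144
  k=2: +1/(2!·0!·3!·0!·1!·4!) = 1/288
Σ = -1/288  ⇒  CG² = 82944/11·(-1/288)² = 1/11
CG = −√(1/11) = -0.301511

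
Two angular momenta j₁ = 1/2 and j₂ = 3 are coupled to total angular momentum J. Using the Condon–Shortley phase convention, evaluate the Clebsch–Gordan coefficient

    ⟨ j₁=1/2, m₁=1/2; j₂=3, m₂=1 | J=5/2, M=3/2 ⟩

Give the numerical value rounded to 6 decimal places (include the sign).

j₁+j₂−J=1  J+j₁−j₂=0  J−j₁+j₂=5  j₁+j₂+J+1=7
(j₁±m₁, j₂±m₂, J±M) = (1,0,4,2,4,1)
P² = 1152/7
sum k=0..0:
  [0] +1/24 = 1/24
S = 1/24
C² = P²·S² = 2/7 ; C = +0.534522

+0.534522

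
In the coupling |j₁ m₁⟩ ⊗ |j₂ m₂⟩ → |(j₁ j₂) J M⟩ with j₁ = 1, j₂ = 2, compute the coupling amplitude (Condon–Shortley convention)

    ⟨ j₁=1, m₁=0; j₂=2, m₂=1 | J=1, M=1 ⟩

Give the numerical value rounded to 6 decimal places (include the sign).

triangle: 2!·0!·2!/5! = 4/120
(j±m)!: 1!·1!·3!·1!·2!·0! = 12
prefactor² = (2J+1)·Δ·N² = 6/5
  k=1: −1/(1!·1!·0!·2!·0!·0!) = -1/2
Σ = -1/2  ⇒  CG² = 6/5·(-1/2)² = 3/10
CG = −√(3/10) = -0.547723

−√(3/10) ≈ -0.547723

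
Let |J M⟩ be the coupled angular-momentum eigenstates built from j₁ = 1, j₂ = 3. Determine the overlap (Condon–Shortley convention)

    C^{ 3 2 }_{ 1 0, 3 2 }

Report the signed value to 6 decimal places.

-0.577350

j₁+j₂−J=1  J+j₁−j₂=1  J−j₁+j₂=5  j₁+j₂+J+1=8
(j₁±m₁, j₂±m₂, J±M) = (1,1,5,1,5,1)
P² = 300
sum k=0..1:
  [0] +1/120 = 1/120
  [1] −1/24 = -1/24
S = -1/30
C² = P²·S² = 1/3 ; C = -0.577350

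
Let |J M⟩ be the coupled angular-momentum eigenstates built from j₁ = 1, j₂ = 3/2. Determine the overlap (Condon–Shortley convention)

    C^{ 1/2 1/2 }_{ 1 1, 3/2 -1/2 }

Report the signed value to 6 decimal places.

+√(1/6) ≈ +0.408248

triangle: 2!×0!×1!/4! = 2/24
(j±m)!: 2!×0!×1!×2!×1!×0! = 4
prefactor² = (2J+1)×Δ×N² = 2/3
  k=0: +1/(0!×2!×0!×1!×0!×0!) = 1/2
Σ = 1/2  ⇒  CG² = 2/3×1/2² = 1/6
CG = +√(1/6) = +0.408248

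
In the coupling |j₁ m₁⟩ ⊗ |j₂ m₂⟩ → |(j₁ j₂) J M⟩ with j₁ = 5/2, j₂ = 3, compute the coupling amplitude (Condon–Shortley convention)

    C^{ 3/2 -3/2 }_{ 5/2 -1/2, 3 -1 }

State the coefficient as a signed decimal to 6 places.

+√(9/35) = +0.507093

triangle: 4!*1!*2!/8! = 48/40320
(j±m)!: 2!*3!*2!*4!*0!*3! = 3456
prefactor² = (2J+1)*Δ*N² = 576/35
  k=2: +1/(2!*2!*1!*0!*0!*2!) = 1/8
Σ = 1/8  ⇒  CG² = 576/35*1/8² = 9/35
CG = +√(9/35) = +0.507093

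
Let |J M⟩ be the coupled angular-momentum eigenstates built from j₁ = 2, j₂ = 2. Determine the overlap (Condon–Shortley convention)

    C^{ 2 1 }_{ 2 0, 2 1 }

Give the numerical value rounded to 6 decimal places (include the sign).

-0.267261  (= −√(1/14))

j₁+j₂−J=2  J+j₁−j₂=2  J−j₁+j₂=2  j₁+j₂+J+1=7
(j₁±m₁, j₂±m₂, J±M) = (2,2,3,1,3,1)
P² = 8/7
sum k=1..2:
  [1] −1/2 = -1/2
  [2] +1/4 = 1/4
S = -1/4
C² = P²·S² = 1/14 ; C = -0.267261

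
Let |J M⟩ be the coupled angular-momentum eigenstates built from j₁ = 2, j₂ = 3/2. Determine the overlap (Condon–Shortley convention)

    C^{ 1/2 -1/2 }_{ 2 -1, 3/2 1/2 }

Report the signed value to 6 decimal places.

+0.547723  (= +√(3/10))

triangle: 3!×1!×0!/5! = 6/120
(j±m)!: 1!×3!×2!×1!×0!×1! = 12
prefactor² = (2J+1)×Δ×N² = 6/5
  k=2: +1/(2!×1!×1!×0!×0!×0!) = 1/2
Σ = 1/2  ⇒  CG² = 6/5×1/2² = 3/10
CG = +√(3/10) = +0.547723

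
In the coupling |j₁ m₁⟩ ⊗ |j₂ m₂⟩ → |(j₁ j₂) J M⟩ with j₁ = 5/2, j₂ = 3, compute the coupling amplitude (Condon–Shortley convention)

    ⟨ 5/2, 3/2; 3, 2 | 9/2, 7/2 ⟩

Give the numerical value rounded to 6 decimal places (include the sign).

−√(1/99) = -0.100504

triangle: 1!·4!·5!/11! = 2880/39916800
(j±m)!: 4!·1!·5!·1!·8!·1! = 116121600
prefactor² = (2J+1)·Δ·N² = 921600/11
  k=0: +1/(0!·1!·1!·5!·3!·0!) = 1/720
  k=1: −1/(1!·0!·0!·4!·4!·1!) = -1/576
Σ = -1/2880  ⇒  CG² = 921600/11·(-1/2880)² = 1/99
CG = −√(1/99) = -0.100504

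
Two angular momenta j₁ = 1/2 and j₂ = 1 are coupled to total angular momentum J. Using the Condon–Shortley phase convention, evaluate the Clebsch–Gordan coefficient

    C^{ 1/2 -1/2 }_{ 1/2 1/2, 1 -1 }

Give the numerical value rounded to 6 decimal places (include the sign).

j₁+j₂−J=1  J+j₁−j₂=0  J−j₁+j₂=1  j₁+j₂+J+1=3
(j₁±m₁, j₂±m₂, J±M) = (1,0,0,2,0,1)
P² = 2/3
sum k=0..0:
  [0] +1/1 = 1
S = 1
C² = P²·S² = 2/3 ; C = +0.816497

+0.816497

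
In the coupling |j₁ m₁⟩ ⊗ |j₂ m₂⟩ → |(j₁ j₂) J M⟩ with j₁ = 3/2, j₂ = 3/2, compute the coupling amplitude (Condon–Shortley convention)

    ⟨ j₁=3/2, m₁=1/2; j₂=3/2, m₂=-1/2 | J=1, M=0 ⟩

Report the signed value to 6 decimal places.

−√(1/20) ≈ -0.223607

j₁+j₂−J=2  J+j₁−j₂=1  J−j₁+j₂=1  j₁+j₂+J+1=5
(j₁±m₁, j₂±m₂, J±M) = (2,1,1,2,1,1)
P² = 1/5
sum k=0..1:
  [0] +1/2 = 1/2
  [1] −1/1 = -1
S = -1/2
C² = P²·S² = 1/20 ; C = -0.223607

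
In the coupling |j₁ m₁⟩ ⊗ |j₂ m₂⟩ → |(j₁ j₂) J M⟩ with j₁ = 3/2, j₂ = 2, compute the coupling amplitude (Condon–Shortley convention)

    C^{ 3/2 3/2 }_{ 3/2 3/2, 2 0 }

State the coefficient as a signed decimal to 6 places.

j₁+j₂−J=2  J+j₁−j₂=1  J−j₁+j₂=2  j₁+j₂+J+1=6
(j₁±m₁, j₂±m₂, J±M) = (3,0,2,2,3,0)
P² = 16/5
sum k=0..0:
  [0] +1/4 = 1/4
S = 1/4
C² = P²·S² = 1/5 ; C = +0.447214

+√(1/5) = +0.447214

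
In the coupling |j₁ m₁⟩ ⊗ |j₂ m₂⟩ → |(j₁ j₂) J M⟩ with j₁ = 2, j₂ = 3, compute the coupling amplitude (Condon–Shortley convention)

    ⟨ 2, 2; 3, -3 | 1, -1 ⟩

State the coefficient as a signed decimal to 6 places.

+√(3/7) ≈ +0.654654

√[3·4!0!2!/7! · 4!0!0!6!0!2!] = √(6912/7)
  +(−1)^0/∏(0,4,0,0,0,2)! = 1/48  (running 1/48)
⟨..|..⟩ = √(6912/7)·(1/48) = +0.654654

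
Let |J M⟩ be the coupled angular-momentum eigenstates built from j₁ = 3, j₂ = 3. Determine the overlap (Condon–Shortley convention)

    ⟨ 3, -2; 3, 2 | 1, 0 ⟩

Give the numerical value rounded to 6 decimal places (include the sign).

+√(1/7) = +0.377964

triangle: 5!*1!*1!/8! = 120/40320
(j±m)!: 1!*5!*5!*1!*1!*1! = 14400
prefactor² = (2J+1)*Δ*N² = 900/7
  k=4: +1/(4!*1!*1!*1!*0!*0!) = 1/24
  k=5: −1/(5!*0!*0!*0!*1!*1!) = -1/120
Σ = 1/30  ⇒  CG² = 900/7*1/30² = 1/7
CG = +√(1/7) = +0.377964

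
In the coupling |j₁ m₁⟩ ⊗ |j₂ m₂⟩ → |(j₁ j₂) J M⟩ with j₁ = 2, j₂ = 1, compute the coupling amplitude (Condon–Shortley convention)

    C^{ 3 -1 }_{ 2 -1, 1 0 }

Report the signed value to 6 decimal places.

j₁+j₂−J=0  J+j₁−j₂=4  J−j₁+j₂=2  j₁+j₂+J+1=7
(j₁±m₁, j₂±m₂, J±M) = (1,3,1,1,2,4)
P² = 96/5
sum k=0..0:
  [0] +1/6 = 1/6
S = 1/6
C² = P²·S² = 8/15 ; C = +0.730297

+√(8/15) ≈ +0.730297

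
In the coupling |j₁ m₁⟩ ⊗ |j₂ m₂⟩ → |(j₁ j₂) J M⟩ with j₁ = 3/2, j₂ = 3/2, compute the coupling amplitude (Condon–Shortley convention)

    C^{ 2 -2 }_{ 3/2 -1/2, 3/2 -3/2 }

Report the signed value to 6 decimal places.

+0.707107  (= +√(1/2))

j₁+j₂−J=1  J+j₁−j₂=2  J−j₁+j₂=2  j₁+j₂+J+1=6
(j₁±m₁, j₂±m₂, J±M) = (1,2,0,3,0,4)
P² = 8
sum k=0..0:
  [0] +1/4 = 1/4
S = 1/4
C² = P²·S² = 1/2 ; C = +0.707107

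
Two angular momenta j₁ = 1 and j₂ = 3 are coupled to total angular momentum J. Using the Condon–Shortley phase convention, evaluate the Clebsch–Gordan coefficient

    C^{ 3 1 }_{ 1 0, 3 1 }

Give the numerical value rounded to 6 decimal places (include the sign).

-0.288675

√[7·1!1!5!/8! · 1!1!4!2!4!2!] = √(48)
  +(−1)^0/∏(0,1,1,4,0,1)! = 1/24  (running 1/24)
  +(−1)^1/∏(1,0,0,3,1,2)! = -1/12  (running -1/24)
⟨..|..⟩ = √(48)·(-1/24) = -0.288675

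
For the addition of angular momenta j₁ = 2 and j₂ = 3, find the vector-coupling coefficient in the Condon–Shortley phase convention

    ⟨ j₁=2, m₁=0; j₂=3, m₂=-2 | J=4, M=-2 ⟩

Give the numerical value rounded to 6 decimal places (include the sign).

+0.585540  (= +√(12/35))

triangle: 1!*3!*5!/10! = 720/3628800
(j±m)!: 2!*2!*1!*5!*2!*6! = 691200
prefactor² = (2J+1)*Δ*N² = 8640/7
  k=0: +1/(0!*1!*2!*1!*1!*4!) = 1/48
  k=1: −1/(1!*0!*1!*0!*2!*5!) = -1/240
Σ = 1/60  ⇒  CG² = 8640/7*1/60² = 12/35
CG = +√(12/35) = +0.585540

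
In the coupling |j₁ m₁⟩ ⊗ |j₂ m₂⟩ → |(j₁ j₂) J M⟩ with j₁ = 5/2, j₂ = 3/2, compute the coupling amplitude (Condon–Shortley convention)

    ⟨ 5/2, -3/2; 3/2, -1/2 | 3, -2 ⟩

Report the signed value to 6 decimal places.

−√(1/12) ≈ -0.288675

j₁+j₂−J=1  J+j₁−j₂=4  J−j₁+j₂=2  j₁+j₂+J+1=8
(j₁±m₁, j₂±m₂, J±M) = (1,4,1,2,1,5)
P² = 48
sum k=0..1:
  [0] +1/24 = 1/24
  [1] −1/12 = -1/12
S = -1/24
C² = P²·S² = 1/12 ; C = -0.288675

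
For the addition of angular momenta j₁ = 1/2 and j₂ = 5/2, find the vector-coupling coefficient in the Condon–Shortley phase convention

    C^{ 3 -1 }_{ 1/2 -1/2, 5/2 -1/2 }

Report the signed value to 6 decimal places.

+√(2/3) ≈ +0.816497

j₁+j₂−J=0  J+j₁−j₂=1  J−j₁+j₂=5  j₁+j₂+J+1=7
(j₁±m₁, j₂±m₂, J±M) = (0,1,2,3,2,4)
P² = 96
sum k=0..0:
  [0] +1/12 = 1/12
S = 1/12
C² = P²·S² = 2/3 ; C = +0.816497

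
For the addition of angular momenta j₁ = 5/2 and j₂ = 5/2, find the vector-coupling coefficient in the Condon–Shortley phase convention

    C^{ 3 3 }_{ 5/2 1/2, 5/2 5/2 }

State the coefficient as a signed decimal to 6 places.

j₁+j₂−J=2  J+j₁−j₂=3  J−j₁+j₂=3  j₁+j₂+J+1=9
(j₁±m₁, j₂±m₂, J±M) = (3,2,5,0,6,0)
P² = 1440
sum k=2..2:
  [2] +1/72 = 1/72
S = 1/72
C² = P²·S² = 5/18 ; C = +0.527046

+0.527046  (= +√(5/18))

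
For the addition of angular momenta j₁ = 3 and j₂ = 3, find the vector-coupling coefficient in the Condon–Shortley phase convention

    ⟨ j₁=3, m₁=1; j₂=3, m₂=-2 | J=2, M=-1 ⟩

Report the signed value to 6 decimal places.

−√(5/28) = -0.422577

triangle: 4!×2!×2!/9! = 96/362880
(j±m)!: 4!×2!×1!×5!×1!×3! = 34560
prefactor² = (2J+1)×Δ×N² = 320/7
  k=0: +1/(0!×4!×2!×1!×0!×1!) = 1/48
  k=1: −1/(1!×3!×1!×0!×1!×2!) = -1/12
Σ = -1/16  ⇒  CG² = 320/7×(-1/16)² = 5/28
CG = −√(5/28) = -0.422577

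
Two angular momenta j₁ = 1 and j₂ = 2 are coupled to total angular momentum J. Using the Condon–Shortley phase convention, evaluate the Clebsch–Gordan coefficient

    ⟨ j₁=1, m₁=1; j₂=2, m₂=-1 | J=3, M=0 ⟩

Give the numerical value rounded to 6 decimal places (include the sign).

√[7·0!2!4!/7! · 2!0!1!3!3!3!] = √(144/5)
  +(−1)^0/∏(0,0,0,1,2,3)! = 1/12  (running 1/12)
⟨..|..⟩ = √(144/5)·(1/12) = +0.447214

+√(1/5) ≈ +0.447214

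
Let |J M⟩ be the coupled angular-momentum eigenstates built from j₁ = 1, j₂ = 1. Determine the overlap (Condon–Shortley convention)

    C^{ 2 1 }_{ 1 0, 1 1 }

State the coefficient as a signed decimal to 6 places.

+√(1/2) = +0.707107

triangle: 0!×2!×2!/5! = 4/120
(j±m)!: 1!×1!×2!×0!×3!×1! = 12
prefactor² = (2J+1)×Δ×N² = 2
  k=0: +1/(0!×0!×1!×2!×1!×0!) = 1/2
Σ = 1/2  ⇒  CG² = 2×1/2² = 1/2
CG = +√(1/2) = +0.707107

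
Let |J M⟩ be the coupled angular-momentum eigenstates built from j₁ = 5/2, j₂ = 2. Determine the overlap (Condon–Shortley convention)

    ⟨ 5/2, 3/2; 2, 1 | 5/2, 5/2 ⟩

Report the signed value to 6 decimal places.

√[6·2!3!2!/8! · 4!1!3!1!5!0!] = √(432/7)
  +(−1)^1/∏(1,1,0,2,3,0)! = -1/12  (running -1/12)
⟨..|..⟩ = √(432/7)·(-1/12) = -0.654654

−√(3/7) ≈ -0.654654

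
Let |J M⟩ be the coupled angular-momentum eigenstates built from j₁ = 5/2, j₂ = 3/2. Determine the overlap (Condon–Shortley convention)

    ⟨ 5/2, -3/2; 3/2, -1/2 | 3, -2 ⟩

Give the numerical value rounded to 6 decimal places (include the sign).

−√(1/12) = -0.288675

triangle: 1!×4!×2!/8! = 48/40320
(j±m)!: 1!×4!×1!×2!×1!×5! = 5760
prefactor² = (2J+1)×Δ×N² = 48
  k=0: +1/(0!×1!×4!×1!×0!×1!) = 1/24
  k=1: −1/(1!×0!×3!×0!×1!×2!) = -1/12
Σ = -1/24  ⇒  CG² = 48×(-1/24)² = 1/12
CG = −√(1/12) = -0.288675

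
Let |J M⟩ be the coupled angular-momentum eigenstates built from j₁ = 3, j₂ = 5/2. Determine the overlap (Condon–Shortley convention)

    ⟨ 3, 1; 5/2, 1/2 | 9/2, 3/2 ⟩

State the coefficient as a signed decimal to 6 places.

√[10·1!5!4!/11! · 4!2!3!2!6!3!] = √(138240/77)
  +(−1)^0/∏(0,1,2,3,3,1)! = 1/72  (running 1/72)
  +(−1)^1/∏(1,0,1,2,4,2)! = -1/96  (running 1/288)
⟨..|..⟩ = √(138240/77)·(1/288) = +0.147122

+0.147122  (= +√(5/231))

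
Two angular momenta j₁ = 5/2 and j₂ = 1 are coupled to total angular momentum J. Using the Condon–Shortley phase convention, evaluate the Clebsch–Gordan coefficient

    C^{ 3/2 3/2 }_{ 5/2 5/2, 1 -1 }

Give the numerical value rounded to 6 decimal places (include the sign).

+√(2/3) ≈ +0.816497

j₁+j₂−J=2  J+j₁−j₂=3  J−j₁+j₂=0  j₁+j₂+J+1=6
(j₁±m₁, j₂±m₂, J±M) = (5,0,0,2,3,0)
P² = 96
sum k=0..0:
  [0] +1/12 = 1/12
S = 1/12
C² = P²·S² = 2/3 ; C = +0.816497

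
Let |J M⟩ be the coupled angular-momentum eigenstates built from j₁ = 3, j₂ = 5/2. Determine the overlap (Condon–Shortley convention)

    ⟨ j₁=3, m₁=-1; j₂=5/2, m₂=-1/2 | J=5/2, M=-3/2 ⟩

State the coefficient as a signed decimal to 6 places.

√[6·3!3!2!/9! · 2!4!2!3!1!4!] = √(576/35)
  +(−1)^1/∏(1,2,3,1,0,1)! = -1/12  (running -1/12)
  +(−1)^2/∏(2,1,2,0,1,2)! = 1/8  (running 1/24)
⟨..|..⟩ = √(576/35)·(1/24) = +0.169031

+0.169031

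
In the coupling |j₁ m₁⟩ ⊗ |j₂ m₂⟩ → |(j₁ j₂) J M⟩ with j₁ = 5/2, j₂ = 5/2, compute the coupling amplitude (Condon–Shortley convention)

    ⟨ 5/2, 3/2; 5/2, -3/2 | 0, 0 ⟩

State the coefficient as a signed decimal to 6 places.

-0.408248

triangle: 5!×0!×0!/6! = 120/720
(j±m)!: 4!×1!×1!×4!×0!×0! = 576
prefactor² = (2J+1)×Δ×N² = 96
  k=1: −1/(1!×4!×0!×0!×0!×0!) = -1/24
Σ = -1/24  ⇒  CG² = 96×(-1/24)² = 1/6
CG = −√(1/6) = -0.408248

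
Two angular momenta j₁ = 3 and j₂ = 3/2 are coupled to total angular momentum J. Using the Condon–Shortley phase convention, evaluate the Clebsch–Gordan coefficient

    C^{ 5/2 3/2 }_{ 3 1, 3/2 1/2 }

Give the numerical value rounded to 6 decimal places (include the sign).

j₁+j₂−J=2  J+j₁−j₂=4  J−j₁+j₂=1  j₁+j₂+J+1=8
(j₁±m₁, j₂±m₂, J±M) = (4,2,2,1,4,1)
P² = 576/35
sum k=1..2:
  [1] −1/6 = -1/6
  [2] +1/48 = 1/48
S = -7/48
C² = P²·S² = 7/20 ; C = -0.591608

-0.591608  (= −√(7/20))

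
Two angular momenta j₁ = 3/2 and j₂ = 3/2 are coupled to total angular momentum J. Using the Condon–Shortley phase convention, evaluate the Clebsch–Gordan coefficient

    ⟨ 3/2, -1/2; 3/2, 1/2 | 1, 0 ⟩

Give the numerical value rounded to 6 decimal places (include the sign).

−√(1/20) = -0.223607

√[3·2!1!1!/5! · 1!2!2!1!1!1!] = √(1/5)
  +(−1)^1/∏(1,1,1,1,0,0)! = -1  (running -1)
  +(−1)^2/∏(2,0,0,0,1,1)! = 1/2  (running -1/2)
⟨..|..⟩ = √(1/5)·(-1/2) = -0.223607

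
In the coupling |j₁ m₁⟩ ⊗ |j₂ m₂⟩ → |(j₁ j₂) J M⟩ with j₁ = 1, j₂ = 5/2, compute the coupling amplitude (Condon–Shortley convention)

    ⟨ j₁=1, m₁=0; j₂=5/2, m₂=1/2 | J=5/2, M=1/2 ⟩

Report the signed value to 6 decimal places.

j₁+j₂−J=1  J+j₁−j₂=1  J−j₁+j₂=4  j₁+j₂+J+1=7
(j₁±m₁, j₂±m₂, J±M) = (1,1,3,2,3,2)
P² = 144/35
sum k=0..1:
  [0] +1/6 = 1/6
  [1] −1/4 = -1/4
S = -1/12
C² = P²·S² = 1/35 ; C = -0.169031

-0.169031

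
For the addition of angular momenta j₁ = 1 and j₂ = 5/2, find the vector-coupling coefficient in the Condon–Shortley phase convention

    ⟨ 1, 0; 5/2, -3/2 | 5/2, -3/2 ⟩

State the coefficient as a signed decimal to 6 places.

triangle: 1!*1!*4!/7! = 24/5040
(j±m)!: 1!*1!*1!*4!*1!*4! = 576
prefactor² = (2J+1)*Δ*N² = 576/35
  k=0: +1/(0!*1!*1!*1!*0!*3!) = 1/6
  k=1: −1/(1!*0!*0!*0!*1!*4!) = -1/24
Σ = 1/8  ⇒  CG² = 576/35*1/8² = 9/35
CG = +√(9/35) = +0.507093

+√(9/35) = +0.507093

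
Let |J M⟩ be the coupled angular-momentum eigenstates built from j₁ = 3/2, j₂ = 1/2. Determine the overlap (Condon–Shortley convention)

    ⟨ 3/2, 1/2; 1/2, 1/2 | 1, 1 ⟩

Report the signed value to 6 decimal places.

−√(1/4) = -0.500000

j₁+j₂−J=1  J+j₁−j₂=2  J−j₁+j₂=0  j₁+j₂+J+1=4
(j₁±m₁, j₂±m₂, J±M) = (2,1,1,0,2,0)
P² = 1
sum k=1..1:
  [1] −1/2 = -1/2
S = -1/2
C² = P²·S² = 1/4 ; C = -0.500000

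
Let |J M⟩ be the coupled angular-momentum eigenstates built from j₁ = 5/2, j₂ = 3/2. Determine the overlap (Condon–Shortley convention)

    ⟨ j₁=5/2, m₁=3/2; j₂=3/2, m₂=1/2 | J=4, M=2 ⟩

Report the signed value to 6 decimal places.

+0.731925

j₁+j₂−J=0  J+j₁−j₂=5  J−j₁+j₂=3  j₁+j₂+J+1=9
(j₁±m₁, j₂±m₂, J±M) = (4,1,2,1,6,2)
P² = 8640/7
sum k=0..0:
  [0] +1/48 = 1/48
S = 1/48
C² = P²·S² = 15/28 ; C = +0.731925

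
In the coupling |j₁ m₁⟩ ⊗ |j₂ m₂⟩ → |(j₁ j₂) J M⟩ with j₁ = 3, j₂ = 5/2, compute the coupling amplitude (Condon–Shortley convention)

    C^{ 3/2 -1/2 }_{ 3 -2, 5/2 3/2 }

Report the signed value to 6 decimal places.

√[4·4!2!1!/8! · 1!5!4!1!1!2!] = √(192/7)
  +(−1)^3/∏(3,1,2,1,0,0)! = -1/12  (running -1/12)
  +(−1)^4/∏(4,0,1,0,1,1)! = 1/24  (running -1/24)
⟨..|..⟩ = √(192/7)·(-1/24) = -0.218218

−√(1/21) ≈ -0.218218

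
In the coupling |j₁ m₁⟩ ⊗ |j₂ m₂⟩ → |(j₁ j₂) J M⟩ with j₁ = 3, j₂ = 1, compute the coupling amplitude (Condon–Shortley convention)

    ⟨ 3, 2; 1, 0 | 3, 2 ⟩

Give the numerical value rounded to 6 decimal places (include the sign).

√[7·1!5!1!/8! · 5!1!1!1!5!1!] = √(300)
  +(−1)^0/∏(0,1,1,1,4,0)! = 1/24  (running 1/24)
  +(−1)^1/∏(1,0,0,0,5,1)! = -1/120  (running 1/30)
⟨..|..⟩ = √(300)·(1/30) = +0.577350

+√(1/3) = +0.577350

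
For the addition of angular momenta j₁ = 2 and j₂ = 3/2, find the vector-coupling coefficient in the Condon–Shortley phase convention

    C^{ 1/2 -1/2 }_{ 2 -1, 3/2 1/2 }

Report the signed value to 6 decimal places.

+√(3/10) ≈ +0.547723

triangle: 3!·1!·0!/5! = 6/120
(j±m)!: 1!·3!·2!·1!·0!·1! = 12
prefactor² = (2J+1)·Δ·N² = 6/5
  k=2: +1/(2!·1!·1!·0!·0!·0!) = 1/2
Σ = 1/2  ⇒  CG² = 6/5·1/2² = 3/10
CG = +√(3/10) = +0.547723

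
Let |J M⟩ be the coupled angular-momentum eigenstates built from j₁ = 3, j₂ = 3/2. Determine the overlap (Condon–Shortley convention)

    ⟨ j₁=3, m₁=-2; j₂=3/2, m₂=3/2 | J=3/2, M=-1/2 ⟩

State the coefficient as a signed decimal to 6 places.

j₁+j₂−J=3  J+j₁−j₂=3  J−j₁+j₂=0  j₁+j₂+J+1=7
(j₁±m₁, j₂±m₂, J±M) = (1,5,3,0,1,2)
P² = 288/7
sum k=3..3:
  [3] −1/12 = -1/12
S = -1/12
C² = P²·S² = 2/7 ; C = -0.534522

-0.534522  (= −√(2/7))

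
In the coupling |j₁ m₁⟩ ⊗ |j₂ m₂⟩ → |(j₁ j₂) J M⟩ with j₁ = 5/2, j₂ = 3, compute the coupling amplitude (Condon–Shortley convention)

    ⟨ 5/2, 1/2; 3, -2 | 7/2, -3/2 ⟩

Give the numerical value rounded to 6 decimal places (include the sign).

√[8·2!3!4!/10! · 3!2!1!5!2!5!] = √(1536/7)
  +(−1)^0/∏(0,2,2,1,1,3)! = 1/24  (running 1/24)
  +(−1)^1/∏(1,1,1,0,2,4)! = -1/48  (running 1/48)
⟨..|..⟩ = √(1536/7)·(1/48) = +0.308607

+√(2/21) ≈ +0.308607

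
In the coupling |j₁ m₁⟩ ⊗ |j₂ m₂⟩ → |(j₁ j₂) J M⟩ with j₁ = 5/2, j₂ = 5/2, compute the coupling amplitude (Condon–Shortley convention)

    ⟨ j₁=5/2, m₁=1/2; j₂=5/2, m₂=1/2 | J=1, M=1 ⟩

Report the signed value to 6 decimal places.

j₁+j₂−J=4  J+j₁−j₂=1  J−j₁+j₂=1  j₁+j₂+J+1=7
(j₁±m₁, j₂±m₂, J±M) = (3,2,3,2,2,0)
P² = 144/35
sum k=2..2:
  [2] +1/4 = 1/4
S = 1/4
C² = P²·S² = 9/35 ; C = +0.507093

+0.507093  (= +√(9/35))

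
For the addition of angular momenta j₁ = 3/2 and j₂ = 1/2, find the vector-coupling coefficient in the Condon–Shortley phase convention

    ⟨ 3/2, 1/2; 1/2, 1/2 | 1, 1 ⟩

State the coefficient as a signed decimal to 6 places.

√[3·1!2!0!/4! · 2!1!1!0!2!0!] = √(1)
  +(−1)^1/∏(1,0,0,0,2,0)! = -1/2  (running -1/2)
⟨..|..⟩ = √(1)·(-1/2) = -0.500000

-0.500000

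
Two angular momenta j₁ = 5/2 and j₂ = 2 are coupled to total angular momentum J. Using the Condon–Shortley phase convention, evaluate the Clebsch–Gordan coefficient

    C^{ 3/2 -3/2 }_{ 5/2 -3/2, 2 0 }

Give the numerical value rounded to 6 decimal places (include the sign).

√[4·3!2!1!/7! · 1!4!2!2!0!3!] = √(192/35)
  +(−1)^2/∏(2,1,2,0,0,1)! = 1/4  (running 1/4)
⟨..|..⟩ = √(192/35)·(1/4) = +0.585540

+0.585540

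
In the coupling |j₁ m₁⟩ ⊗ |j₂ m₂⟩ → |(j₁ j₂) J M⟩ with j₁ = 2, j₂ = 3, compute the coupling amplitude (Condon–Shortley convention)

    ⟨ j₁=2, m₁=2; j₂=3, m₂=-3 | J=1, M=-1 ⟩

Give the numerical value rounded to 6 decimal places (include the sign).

√[3·4!0!2!/7! · 4!0!0!6!0!2!] = √(6912/7)
  +(−1)^0/∏(0,4,0,0,0,2)! = 1/48  (running 1/48)
⟨..|..⟩ = √(6912/7)·(1/48) = +0.654654

+0.654654  (= +√(3/7))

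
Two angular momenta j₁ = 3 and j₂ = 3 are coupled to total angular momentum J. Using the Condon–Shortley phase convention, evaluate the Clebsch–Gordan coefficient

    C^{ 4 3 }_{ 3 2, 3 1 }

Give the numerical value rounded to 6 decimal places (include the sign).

-0.301511

triangle: 2!*4!*4!/11! = 1152/39916800
(j±m)!: 5!*1!*4!*2!*7!*1! = 29030400
prefactor² = (2J+1)*Δ*N² = 82944/11
  k=0: +1/(0!*2!*1!*4!*3!*0!) = 1/288
  k=1: −1/(1!*1!*0!*3!*4!*1!) = -1/144
Σ = -1/288  ⇒  CG² = 82944/11*(-1/288)² = 1/11
CG = −√(1/11) = -0.301511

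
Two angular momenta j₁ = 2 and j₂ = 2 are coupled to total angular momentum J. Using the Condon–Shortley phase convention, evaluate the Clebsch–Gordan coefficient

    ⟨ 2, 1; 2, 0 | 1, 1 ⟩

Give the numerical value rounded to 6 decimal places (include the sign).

−√(3/10) ≈ -0.547723

√[3·3!1!1!/6! · 3!1!2!2!2!0!] = √(6/5)
  +(−1)^1/∏(1,2,0,1,1,0)! = -1/2  (running -1/2)
⟨..|..⟩ = √(6/5)·(-1/2) = -0.547723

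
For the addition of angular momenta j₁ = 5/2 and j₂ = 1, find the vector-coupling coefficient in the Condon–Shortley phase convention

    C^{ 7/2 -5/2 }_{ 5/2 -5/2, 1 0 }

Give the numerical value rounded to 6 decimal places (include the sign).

+0.534522  (= +√(2/7))

triangle: 0!×5!×2!/8! = 240/40320
(j±m)!: 0!×5!×1!×1!×1!×6! = 86400
prefactor² = (2J+1)×Δ×N² = 28800/7
  k=0: +1/(0!×0!×5!×1!×0!×1!) = 1/120
Σ = 1/120  ⇒  CG² = 28800/7×1/120² = 2/7
CG = +√(2/7) = +0.534522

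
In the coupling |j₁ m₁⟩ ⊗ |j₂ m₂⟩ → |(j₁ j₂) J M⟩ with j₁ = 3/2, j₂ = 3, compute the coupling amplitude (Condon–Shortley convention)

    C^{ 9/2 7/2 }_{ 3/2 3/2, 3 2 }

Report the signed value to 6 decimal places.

+√(2/3) ≈ +0.816497

j₁+j₂−J=0  J+j₁−j₂=3  J−j₁+j₂=6  j₁+j₂+J+1=10
(j₁±m₁, j₂±m₂, J±M) = (3,0,5,1,8,1)
P² = 345600
sum k=0..0:
  [0] +1/720 = 1/720
S = 1/720
C² = P²·S² = 2/3 ; C = +0.816497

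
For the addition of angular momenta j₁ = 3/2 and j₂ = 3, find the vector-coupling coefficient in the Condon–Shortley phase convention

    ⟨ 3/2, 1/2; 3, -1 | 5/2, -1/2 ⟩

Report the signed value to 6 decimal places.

−√(1/70) = -0.119523

triangle: 2!×1!×4!/8! = 48/40320
(j±m)!: 2!×1!×2!×4!×2!×3! = 1152
prefactor² = (2J+1)×Δ×N² = 288/35
  k=0: +1/(0!×2!×1!×2!×0!×2!) = 1/8
  k=1: −1/(1!×1!×0!×1!×1!×3!) = -1/6
Σ = -1/24  ⇒  CG² = 288/35×(-1/24)² = 1/70
CG = −√(1/70) = -0.119523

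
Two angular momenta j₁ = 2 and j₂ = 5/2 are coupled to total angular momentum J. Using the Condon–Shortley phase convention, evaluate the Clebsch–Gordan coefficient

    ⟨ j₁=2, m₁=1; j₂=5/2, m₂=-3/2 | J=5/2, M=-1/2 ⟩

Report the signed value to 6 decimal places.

+√(6/35) ≈ +0.414039

√[6·2!2!3!/8! · 3!1!1!4!2!3!] = √(216/35)
  +(−1)^0/∏(0,2,1,1,1,2)! = 1/4  (running 1/4)
  +(−1)^1/∏(1,1,0,0,2,3)! = -1/12  (running 1/6)
⟨..|..⟩ = √(216/35)·(1/6) = +0.414039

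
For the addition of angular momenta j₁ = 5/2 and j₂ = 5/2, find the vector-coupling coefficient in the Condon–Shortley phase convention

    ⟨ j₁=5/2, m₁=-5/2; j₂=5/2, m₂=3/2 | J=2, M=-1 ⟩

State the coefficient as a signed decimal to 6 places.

-0.597614

√[5·3!2!2!/8! · 0!5!4!1!1!3!] = √(360/7)
  +(−1)^3/∏(3,0,2,1,0,1)! = -1/12  (running -1/12)
⟨..|..⟩ = √(360/7)·(-1/12) = -0.597614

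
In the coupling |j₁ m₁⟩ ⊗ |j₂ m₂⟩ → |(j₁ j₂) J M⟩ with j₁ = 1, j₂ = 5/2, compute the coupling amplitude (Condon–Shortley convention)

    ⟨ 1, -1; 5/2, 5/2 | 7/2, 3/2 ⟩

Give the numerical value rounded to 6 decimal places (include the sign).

j₁+j₂−J=0  J+j₁−j₂=2  J−j₁+j₂=5  j₁+j₂+J+1=8
(j₁±m₁, j₂±m₂, J±M) = (0,2,5,0,5,2)
P² = 19200/7
sum k=0..0:
  [0] +1/240 = 1/240
S = 1/240
C² = P²·S² = 1/21 ; C = +0.218218

+0.218218  (= +√(1/21))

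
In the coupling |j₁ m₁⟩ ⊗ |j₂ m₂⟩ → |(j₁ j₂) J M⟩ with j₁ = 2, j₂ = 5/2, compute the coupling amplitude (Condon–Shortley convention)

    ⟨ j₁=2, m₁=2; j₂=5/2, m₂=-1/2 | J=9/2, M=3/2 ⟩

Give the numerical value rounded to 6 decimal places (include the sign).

triangle: 0!*4!*5!/10! = 2880/3628800
(j±m)!: 4!*0!*2!*3!*6!*3! = 1244160
prefactor² = (2J+1)*Δ*N² = 69120/7
  k=0: +1/(0!*0!*0!*2!*4!*3!) = 1/288
Σ = 1/288  ⇒  CG² = 69120/7*1/288² = 5/42
CG = +√(5/42) = +0.345033

+0.345033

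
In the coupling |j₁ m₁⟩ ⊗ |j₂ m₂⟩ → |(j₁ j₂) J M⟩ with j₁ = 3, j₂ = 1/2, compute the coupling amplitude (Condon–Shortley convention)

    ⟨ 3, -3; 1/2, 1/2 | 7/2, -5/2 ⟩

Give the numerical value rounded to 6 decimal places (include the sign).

triangle: 0!*6!*1!/8! = 720/40320
(j±m)!: 0!*6!*1!*0!*1!*6! = 518400
prefactor² = (2J+1)*Δ*N² = 518400/7
  k=0: +1/(0!*0!*6!*1!*0!*0!) = 1/720
Σ = 1/720  ⇒  CG² = 518400/7*1/720² = 1/7
CG = +√(1/7) = +0.377964

+√(1/7) = +0.377964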